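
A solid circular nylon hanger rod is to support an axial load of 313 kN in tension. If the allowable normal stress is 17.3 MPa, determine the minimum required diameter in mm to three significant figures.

Required area A ≥ P/σ_allow = 313000/17.3 = 18090 mm².
For a solid circular section, d ≥ √(4A/π) = 151.8 mm.

152 mm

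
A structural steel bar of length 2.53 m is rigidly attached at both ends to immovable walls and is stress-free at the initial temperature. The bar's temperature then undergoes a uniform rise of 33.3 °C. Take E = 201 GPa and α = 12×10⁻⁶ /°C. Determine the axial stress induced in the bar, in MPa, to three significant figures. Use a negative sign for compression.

-80.3 MPa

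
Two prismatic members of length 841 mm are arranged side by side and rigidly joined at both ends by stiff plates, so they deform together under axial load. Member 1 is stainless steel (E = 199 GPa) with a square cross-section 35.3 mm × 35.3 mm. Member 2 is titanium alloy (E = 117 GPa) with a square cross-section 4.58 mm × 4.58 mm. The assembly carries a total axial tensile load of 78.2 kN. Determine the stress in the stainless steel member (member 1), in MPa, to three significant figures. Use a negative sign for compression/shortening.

62.1 MPa

A_1 = 1246 mm².
A_2 = 20.98 mm².
Equal strain + equilibrium ⇒ each member carries load in proportion to AE: A₁E₁ = 248000000 N, A₂E₂ = 2454000 N, ΣAE = 250400000 N.
σ₁ = P·E₁/ΣAE = 78200·199000/250400000 = 62.14 MPa.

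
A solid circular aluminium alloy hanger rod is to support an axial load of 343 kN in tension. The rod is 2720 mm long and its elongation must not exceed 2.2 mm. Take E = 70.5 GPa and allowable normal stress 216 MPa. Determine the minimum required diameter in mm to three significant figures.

Required area A ≥ P/σ_allow = 343000/216 = 1588 mm².
For a solid circular section, d ≥ √(4A/π) = 44.97 mm.
Elongation limit: A ≥ PL/(Eδ_allow) = 343000·2720/(70500·2.2) = 6015 mm² ⇒ d ≥ 87.51 mm.
The elongation limit governs.

87.5 mm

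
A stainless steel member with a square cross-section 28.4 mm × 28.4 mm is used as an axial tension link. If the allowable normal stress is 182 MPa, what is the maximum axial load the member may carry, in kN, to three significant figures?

A = 806.6 mm².
P_max = σ_allow · A = 182 · 806.6 = 146800 N = 146.8 kN.

147 kN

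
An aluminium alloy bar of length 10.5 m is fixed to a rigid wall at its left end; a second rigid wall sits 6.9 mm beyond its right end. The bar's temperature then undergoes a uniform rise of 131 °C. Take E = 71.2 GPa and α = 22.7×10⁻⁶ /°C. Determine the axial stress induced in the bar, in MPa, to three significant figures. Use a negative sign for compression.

Free thermal expansion αLΔT = 22.7e-6 · 10500 · 131 = 31.22 mm.
The walls engage after the gap closes; constrained expansion = 31.22 − 6.9 = 24.32 mm.
The walls impose strain ε = −(24.32)/10500 = -2.3166e-03; σ = Eε = 71200 · -2.3166e-03 = -164.9 MPa.

-165 MPa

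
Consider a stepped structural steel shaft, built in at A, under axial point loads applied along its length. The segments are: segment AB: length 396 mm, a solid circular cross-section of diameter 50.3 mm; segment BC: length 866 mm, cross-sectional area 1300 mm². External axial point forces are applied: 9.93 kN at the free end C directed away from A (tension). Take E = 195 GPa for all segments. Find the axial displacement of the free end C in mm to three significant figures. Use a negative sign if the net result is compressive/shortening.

Internal axial forces (sectioning from the free end, tension +): N_BC = 9.93 kN, N_AB = 9.93 kN.
A_AB = 1987 mm².
δ_AB = 9930·396/(1987·195000) = 0.01015 mm
δ_BC = 9930·866/(1300·195000) = 0.03392 mm
δ = Σδ_i = 0.04407 mm.

0.0441 mm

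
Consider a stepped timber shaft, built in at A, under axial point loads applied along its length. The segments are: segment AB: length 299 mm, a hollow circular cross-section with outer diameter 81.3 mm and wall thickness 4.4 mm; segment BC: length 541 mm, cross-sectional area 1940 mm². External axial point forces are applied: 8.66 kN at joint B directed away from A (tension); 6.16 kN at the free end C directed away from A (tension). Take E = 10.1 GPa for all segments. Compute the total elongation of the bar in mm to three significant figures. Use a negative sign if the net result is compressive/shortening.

0.583 mm

Internal axial forces (sectioning from the free end, tension +): N_BC = 6.16 kN, N_AB = 14.82 kN.
A_AB = 1063 mm².
δ_AB = 14820·299/(1063·10100) = 0.4127 mm
δ_BC = 6160·541/(1940·10100) = 0.1701 mm
δ = Σδ_i = 0.5828 mm.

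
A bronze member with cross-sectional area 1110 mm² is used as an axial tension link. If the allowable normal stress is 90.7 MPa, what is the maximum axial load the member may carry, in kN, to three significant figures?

101 kN

P_max = σ_allow · A = 90.7 · 1110 = 100700 N = 100.7 kN.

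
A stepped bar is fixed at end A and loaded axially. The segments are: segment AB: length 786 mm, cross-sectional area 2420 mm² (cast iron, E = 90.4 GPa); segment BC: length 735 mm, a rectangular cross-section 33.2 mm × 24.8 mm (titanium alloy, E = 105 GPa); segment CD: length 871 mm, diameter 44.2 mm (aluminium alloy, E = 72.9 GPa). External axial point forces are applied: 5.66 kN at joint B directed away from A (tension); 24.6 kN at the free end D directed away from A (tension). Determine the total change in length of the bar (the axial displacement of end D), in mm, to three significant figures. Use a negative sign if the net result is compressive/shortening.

Internal axial forces (sectioning from the free end, tension +): N_CD = 24.6 kN, N_BC = 24.6 kN, N_AB = 30.26 kN.
A_BC = 823.4 mm².
A_CD = 1534 mm².
δ_AB = 30260·786/(2420·90400) = 0.1087 mm
δ_BC = 24600·735/(823.4·105000) = 0.2091 mm
δ_CD = 24600·871/(1534·72900) = 0.1916 mm
δ = Σδ_i = 0.5094 mm.

0.509 mm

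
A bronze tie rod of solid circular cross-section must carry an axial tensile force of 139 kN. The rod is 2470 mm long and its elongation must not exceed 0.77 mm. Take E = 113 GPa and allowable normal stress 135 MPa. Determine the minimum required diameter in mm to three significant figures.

70.9 mm

Required area A ≥ P/σ_allow = 139000/135 = 1030 mm².
For a solid circular section, d ≥ √(4A/π) = 36.21 mm.
Elongation limit: A ≥ PL/(Eδ_allow) = 139000·2470/(113000·0.77) = 3946 mm² ⇒ d ≥ 70.88 mm.
The elongation limit governs.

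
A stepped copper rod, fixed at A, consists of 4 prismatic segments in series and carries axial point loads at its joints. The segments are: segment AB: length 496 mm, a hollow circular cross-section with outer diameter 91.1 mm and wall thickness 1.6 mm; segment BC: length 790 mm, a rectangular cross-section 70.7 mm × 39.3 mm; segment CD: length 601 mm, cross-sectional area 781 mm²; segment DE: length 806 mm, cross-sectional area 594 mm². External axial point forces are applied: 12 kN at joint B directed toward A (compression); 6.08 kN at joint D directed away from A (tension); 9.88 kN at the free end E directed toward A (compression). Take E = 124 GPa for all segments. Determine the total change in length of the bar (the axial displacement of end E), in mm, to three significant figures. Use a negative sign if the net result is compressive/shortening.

-0.281 mm

Internal axial forces (sectioning from the free end, tension +): N_DE = -9.88 kN, N_CD = -3.8 kN, N_BC = -3.8 kN, N_AB = -15.8 kN.
A_AB = 449.9 mm².
A_BC = 2779 mm².
δ_AB = -15800·496/(449.9·124000) = -0.1405 mm
δ_BC = -3800·790/(2779·124000) = -0.008713 mm
δ_CD = -3800·601/(781·124000) = -0.02358 mm
δ_DE = -9880·806/(594·124000) = -0.1081 mm
δ = Σδ_i = -0.2809 mm.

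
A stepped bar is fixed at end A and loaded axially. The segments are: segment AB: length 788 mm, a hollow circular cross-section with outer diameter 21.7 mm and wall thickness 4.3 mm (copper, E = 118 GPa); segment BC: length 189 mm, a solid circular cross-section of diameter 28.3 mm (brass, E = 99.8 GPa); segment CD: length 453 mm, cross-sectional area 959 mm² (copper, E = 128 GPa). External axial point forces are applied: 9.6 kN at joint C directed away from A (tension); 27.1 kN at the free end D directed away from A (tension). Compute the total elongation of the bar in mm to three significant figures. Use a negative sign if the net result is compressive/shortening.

1.25 mm

Internal axial forces (sectioning from the free end, tension +): N_CD = 27.1 kN, N_BC = 36.7 kN, N_AB = 36.7 kN.
A_AB = 235.1 mm².
A_BC = 629 mm².
δ_AB = 36700·788/(235.1·118000) = 1.043 mm
δ_BC = 36700·189/(629·99800) = 0.1105 mm
δ_CD = 27100·453/(959·128000) = 0.1 mm
δ = Σδ_i = 1.253 mm.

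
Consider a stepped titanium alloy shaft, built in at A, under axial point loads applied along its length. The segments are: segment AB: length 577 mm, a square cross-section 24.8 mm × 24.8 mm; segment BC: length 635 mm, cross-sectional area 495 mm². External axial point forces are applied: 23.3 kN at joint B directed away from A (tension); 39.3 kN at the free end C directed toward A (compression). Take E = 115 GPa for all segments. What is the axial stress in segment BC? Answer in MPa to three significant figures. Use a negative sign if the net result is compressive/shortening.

Internal axial forces (sectioning from the free end, tension +): N_BC = -39.3 kN, N_AB = -16 kN.
σ_BC = N_BC/A_BC = -39300/495 = -79.39 MPa.

-79.4 MPa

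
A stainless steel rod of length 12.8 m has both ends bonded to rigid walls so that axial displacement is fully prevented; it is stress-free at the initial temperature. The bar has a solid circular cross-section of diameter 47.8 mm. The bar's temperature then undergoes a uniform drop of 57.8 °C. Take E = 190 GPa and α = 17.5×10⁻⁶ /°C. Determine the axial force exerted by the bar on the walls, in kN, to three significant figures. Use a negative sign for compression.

Free thermal expansion αLΔT = 17.5e-6 · 12800 · -57.8 = -12.95 mm.
The walls impose strain ε = −(-12.95)/12800 = 1.0115e-03; σ = Eε = 190000 · 1.0115e-03 = 192.2 MPa.
Wall reaction R = σ·A = 192.2·1795 = 344900 N = 344.9 kN.

345 kN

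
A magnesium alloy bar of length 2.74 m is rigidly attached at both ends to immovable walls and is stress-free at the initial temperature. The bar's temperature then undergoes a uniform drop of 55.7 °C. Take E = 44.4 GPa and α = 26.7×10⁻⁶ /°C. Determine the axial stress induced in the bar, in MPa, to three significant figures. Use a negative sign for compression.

Free thermal expansion αLΔT = 26.7e-6 · 2740 · -55.7 = -4.075 mm.
The walls impose strain ε = −(-4.075)/2740 = 1.4872e-03; σ = Eε = 44400 · 1.4872e-03 = 66.03 MPa.

66.0 MPa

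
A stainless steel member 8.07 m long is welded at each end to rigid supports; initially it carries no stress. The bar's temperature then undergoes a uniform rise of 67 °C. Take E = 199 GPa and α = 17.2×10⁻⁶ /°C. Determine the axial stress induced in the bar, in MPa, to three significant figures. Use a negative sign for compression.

Free thermal expansion αLΔT = 17.2e-6 · 8070 · 67 = 9.3 mm.
The walls impose strain ε = −(9.3)/8070 = -1.1524e-03; σ = Eε = 199000 · -1.1524e-03 = -229.3 MPa.

-229 MPa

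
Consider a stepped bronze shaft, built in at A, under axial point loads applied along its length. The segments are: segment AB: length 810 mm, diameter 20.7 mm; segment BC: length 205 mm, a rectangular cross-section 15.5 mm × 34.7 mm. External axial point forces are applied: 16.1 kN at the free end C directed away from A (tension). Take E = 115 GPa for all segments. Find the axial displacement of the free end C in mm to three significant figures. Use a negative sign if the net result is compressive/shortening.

Internal axial forces (sectioning from the free end, tension +): N_BC = 16.1 kN, N_AB = 16.1 kN.
A_AB = 336.5 mm².
A_BC = 537.9 mm².
δ_AB = 16100·810/(336.5·115000) = 0.337 mm
δ_BC = 16100·205/(537.9·115000) = 0.05336 mm
δ = Σδ_i = 0.3903 mm.

0.390 mm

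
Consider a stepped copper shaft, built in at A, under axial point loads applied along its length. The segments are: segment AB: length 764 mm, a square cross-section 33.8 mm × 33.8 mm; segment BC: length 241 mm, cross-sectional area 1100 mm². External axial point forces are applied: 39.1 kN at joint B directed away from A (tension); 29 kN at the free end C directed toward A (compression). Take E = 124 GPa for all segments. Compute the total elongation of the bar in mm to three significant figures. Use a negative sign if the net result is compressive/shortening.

0.00323 mm

Internal axial forces (sectioning from the free end, tension +): N_BC = -29 kN, N_AB = 10.1 kN.
A_AB = 1142 mm².
δ_AB = 10100·764/(1142·124000) = 0.05447 mm
δ_BC = -29000·241/(1100·124000) = -0.05124 mm
δ = Σδ_i = 0.003231 mm.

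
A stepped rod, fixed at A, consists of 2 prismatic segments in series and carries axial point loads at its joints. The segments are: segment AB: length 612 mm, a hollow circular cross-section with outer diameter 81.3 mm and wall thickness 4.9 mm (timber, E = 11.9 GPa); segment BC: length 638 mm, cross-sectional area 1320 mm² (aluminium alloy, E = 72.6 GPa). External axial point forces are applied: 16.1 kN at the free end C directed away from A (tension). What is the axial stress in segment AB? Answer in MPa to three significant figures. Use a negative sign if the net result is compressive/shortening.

13.7 MPa

Internal axial forces (sectioning from the free end, tension +): N_BC = 16.1 kN, N_AB = 16.1 kN.
A_AB = 1176 mm².
σ_AB = N_AB/A_AB = 16100/1176 = 13.69 MPa.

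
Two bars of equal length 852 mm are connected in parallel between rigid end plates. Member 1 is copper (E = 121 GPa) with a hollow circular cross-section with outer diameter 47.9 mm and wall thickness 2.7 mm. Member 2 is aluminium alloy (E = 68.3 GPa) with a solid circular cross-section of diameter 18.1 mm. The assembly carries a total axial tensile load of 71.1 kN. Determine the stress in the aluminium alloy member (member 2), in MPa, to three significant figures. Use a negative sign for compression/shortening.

75.9 MPa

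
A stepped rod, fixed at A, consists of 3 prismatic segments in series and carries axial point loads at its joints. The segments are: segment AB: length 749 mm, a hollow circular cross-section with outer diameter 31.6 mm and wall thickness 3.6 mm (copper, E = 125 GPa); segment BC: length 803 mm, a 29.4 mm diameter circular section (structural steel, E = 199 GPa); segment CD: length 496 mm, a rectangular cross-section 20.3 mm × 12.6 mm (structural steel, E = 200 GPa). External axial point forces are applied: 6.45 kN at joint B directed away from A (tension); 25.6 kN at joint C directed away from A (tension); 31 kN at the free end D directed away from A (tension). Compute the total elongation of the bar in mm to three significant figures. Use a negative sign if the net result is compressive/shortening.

Internal axial forces (sectioning from the free end, tension +): N_CD = 31 kN, N_BC = 56.6 kN, N_AB = 63.05 kN.
A_AB = 316.7 mm².
A_BC = 678.9 mm².
A_CD = 255.8 mm².
δ_AB = 63050·749/(316.7·125000) = 1.193 mm
δ_BC = 56600·803/(678.9·199000) = 0.3364 mm
δ_CD = 31000·496/(255.8·200000) = 0.3006 mm
δ = Σδ_i = 1.83 mm.

1.83 mm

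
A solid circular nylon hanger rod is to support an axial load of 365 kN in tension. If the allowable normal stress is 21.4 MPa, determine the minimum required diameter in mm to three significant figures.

147 mm

Required area A ≥ P/σ_allow = 365000/21.4 = 17060 mm².
For a solid circular section, d ≥ √(4A/π) = 147.4 mm.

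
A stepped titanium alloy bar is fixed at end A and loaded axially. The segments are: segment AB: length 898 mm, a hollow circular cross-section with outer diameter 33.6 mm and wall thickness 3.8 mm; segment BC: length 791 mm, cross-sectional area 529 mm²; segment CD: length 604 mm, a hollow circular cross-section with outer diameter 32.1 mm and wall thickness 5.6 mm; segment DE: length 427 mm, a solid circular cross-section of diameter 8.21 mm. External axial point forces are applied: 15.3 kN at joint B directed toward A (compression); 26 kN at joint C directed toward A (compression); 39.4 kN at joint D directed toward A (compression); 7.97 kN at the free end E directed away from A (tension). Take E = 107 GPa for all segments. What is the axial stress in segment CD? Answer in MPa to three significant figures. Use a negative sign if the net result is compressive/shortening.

Internal axial forces (sectioning from the free end, tension +): N_DE = 7.97 kN, N_CD = -31.43 kN, N_BC = -57.43 kN, N_AB = -72.73 kN.
A_CD = 466.2 mm².
σ_CD = N_CD/A_CD = -31430/466.2 = -67.42 MPa.

-67.4 MPa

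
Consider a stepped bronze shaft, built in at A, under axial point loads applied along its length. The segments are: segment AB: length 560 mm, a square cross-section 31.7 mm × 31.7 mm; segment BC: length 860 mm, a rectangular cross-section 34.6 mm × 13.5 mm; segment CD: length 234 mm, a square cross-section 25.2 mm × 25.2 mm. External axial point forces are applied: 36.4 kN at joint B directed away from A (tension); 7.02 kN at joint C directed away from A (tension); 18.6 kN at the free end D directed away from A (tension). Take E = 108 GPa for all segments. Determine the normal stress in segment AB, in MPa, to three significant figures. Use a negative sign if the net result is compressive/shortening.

Internal axial forces (sectioning from the free end, tension +): N_CD = 18.6 kN, N_BC = 25.62 kN, N_AB = 62.02 kN.
A_AB = 1005 mm².
σ_AB = N_AB/A_AB = 62020/1005 = 61.72 MPa.

61.7 MPa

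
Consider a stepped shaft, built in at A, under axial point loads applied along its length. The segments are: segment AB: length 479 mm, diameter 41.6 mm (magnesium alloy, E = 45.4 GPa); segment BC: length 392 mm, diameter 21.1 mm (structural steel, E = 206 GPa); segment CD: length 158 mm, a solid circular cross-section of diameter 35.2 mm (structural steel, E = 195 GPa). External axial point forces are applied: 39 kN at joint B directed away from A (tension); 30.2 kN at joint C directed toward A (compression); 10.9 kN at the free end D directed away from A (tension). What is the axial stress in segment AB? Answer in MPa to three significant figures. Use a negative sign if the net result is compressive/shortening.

14.5 MPa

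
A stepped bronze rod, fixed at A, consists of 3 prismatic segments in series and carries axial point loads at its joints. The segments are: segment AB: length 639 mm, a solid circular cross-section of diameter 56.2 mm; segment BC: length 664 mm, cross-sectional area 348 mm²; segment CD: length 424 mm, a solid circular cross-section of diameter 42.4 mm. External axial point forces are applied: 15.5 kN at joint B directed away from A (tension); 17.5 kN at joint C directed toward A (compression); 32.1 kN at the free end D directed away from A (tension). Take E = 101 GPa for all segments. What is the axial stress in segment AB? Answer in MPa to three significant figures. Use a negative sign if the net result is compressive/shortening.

12.1 MPa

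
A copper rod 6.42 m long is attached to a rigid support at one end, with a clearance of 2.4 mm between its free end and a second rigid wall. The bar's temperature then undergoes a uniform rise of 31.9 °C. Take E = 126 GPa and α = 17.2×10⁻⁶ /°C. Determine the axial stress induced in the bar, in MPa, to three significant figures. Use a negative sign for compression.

Free thermal expansion αLΔT = 17.2e-6 · 6420 · 31.9 = 3.523 mm.
The walls engage after the gap closes; constrained expansion = 3.523 − 2.4 = 1.123 mm.
The walls impose strain ε = −(1.123)/6420 = -1.7485e-04; σ = Eε = 126000 · -1.7485e-04 = -22.03 MPa.

-22.0 MPa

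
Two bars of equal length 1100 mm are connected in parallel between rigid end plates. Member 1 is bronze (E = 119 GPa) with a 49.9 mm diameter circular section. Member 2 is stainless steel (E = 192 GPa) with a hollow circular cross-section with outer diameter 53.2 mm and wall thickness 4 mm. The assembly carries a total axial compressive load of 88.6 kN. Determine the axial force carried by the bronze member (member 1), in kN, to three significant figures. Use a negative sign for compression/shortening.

A_1 = 1956 mm².
A_2 = 618.3 mm².
Equal strain + equilibrium ⇒ each member carries load in proportion to AE: A₁E₁ = 232700000 N, A₂E₂ = 118700000 N, ΣAE = 351400000 N.
F₁ = P·A₁E₁/ΣAE = -88600·232700000/351400000 = -58670 N.

-58.7 kN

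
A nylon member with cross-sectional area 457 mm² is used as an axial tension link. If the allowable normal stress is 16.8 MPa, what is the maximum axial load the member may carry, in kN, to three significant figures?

7.68 kN

P_max = σ_allow · A = 16.8 · 457 = 7678 N = 7.678 kN.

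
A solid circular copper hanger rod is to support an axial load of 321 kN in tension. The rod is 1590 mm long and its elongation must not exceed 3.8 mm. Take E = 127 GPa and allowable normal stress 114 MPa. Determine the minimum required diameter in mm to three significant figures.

Required area A ≥ P/σ_allow = 321000/114 = 2816 mm².
For a solid circular section, d ≥ √(4A/π) = 59.88 mm.
Elongation limit: A ≥ PL/(Eδ_allow) = 321000·1590/(127000·3.8) = 1058 mm² ⇒ d ≥ 36.7 mm.
The stress limit governs.

59.9 mm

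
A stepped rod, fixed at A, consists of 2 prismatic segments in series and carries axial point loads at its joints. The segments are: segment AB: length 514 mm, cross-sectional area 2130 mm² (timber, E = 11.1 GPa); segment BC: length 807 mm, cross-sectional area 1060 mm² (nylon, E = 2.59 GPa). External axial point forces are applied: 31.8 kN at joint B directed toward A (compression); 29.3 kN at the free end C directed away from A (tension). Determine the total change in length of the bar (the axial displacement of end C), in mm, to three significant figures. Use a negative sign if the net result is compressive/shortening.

8.56 mm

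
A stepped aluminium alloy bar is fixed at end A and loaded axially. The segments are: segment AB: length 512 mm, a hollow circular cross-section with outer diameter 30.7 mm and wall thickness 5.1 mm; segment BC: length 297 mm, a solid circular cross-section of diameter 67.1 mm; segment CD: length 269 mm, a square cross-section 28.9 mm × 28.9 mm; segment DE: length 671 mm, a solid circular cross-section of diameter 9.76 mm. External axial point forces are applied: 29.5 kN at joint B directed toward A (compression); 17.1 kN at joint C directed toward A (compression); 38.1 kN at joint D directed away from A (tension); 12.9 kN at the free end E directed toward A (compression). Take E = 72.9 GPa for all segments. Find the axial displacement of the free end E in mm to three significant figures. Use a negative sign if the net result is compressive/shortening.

-1.83 mm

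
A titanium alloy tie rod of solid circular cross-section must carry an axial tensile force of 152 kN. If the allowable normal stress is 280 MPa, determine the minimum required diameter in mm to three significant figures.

26.3 mm

Required area A ≥ P/σ_allow = 152000/280 = 542.9 mm².
For a solid circular section, d ≥ √(4A/π) = 26.29 mm.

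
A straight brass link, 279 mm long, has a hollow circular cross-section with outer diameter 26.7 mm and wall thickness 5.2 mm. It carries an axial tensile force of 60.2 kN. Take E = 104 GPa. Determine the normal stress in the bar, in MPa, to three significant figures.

171 MPa

A = 351.2 mm².
σ = N/A = 60200/351.2 = 171.4 MPa.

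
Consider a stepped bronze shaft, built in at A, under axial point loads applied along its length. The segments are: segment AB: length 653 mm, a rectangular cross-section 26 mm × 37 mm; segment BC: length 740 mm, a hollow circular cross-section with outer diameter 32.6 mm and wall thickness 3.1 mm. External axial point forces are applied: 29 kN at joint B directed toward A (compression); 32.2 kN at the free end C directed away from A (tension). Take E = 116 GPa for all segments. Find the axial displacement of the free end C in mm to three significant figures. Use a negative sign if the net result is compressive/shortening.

Internal axial forces (sectioning from the free end, tension +): N_BC = 32.2 kN, N_AB = 3.2 kN.
A_AB = 962 mm².
A_BC = 287.3 mm².
δ_AB = 3200·653/(962·116000) = 0.01873 mm
δ_BC = 32200·740/(287.3·116000) = 0.715 mm
δ = Σδ_i = 0.7337 mm.

0.734 mm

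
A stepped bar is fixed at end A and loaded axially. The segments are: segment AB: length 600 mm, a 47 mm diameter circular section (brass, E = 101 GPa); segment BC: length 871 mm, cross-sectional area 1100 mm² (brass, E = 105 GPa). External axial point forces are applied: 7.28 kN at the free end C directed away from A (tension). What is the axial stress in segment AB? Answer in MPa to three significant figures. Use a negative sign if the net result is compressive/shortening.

4.20 MPa

Internal axial forces (sectioning from the free end, tension +): N_BC = 7.28 kN, N_AB = 7.28 kN.
A_AB = 1735 mm².
σ_AB = N_AB/A_AB = 7280/1735 = 4.196 MPa.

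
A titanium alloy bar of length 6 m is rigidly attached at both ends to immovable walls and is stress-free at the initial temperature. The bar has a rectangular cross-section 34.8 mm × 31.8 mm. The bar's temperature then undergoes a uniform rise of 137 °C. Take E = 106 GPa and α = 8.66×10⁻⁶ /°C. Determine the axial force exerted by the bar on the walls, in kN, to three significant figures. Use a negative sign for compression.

-139 kN

Free thermal expansion αLΔT = 8.66e-6 · 6000 · 137 = 7.119 mm.
The walls impose strain ε = −(7.119)/6000 = -1.1864e-03; σ = Eε = 106000 · -1.1864e-03 = -125.8 MPa.
Wall reaction R = σ·A = -125.8·1107 = -139200 N = -139.2 kN.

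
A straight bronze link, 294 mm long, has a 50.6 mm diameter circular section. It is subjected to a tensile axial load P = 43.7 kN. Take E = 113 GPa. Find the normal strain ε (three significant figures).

A = 2011 mm².
σ = N/A = 21.73 MPa; ε = σ/E = 21.73/113000 = 1.923e-04.

1.92e-04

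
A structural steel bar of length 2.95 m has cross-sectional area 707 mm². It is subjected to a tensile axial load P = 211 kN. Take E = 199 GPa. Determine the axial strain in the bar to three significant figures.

σ = N/A = 298.4 MPa; ε = σ/E = 298.4/199000 = 1.500e-03.

0.00150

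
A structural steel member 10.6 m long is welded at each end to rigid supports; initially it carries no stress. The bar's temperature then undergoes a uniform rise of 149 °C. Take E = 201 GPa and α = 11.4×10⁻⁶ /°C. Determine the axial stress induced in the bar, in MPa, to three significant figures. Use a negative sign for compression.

-341 MPa

Free thermal expansion αLΔT = 11.4e-6 · 10600 · 149 = 18.01 mm.
The walls impose strain ε = −(18.01)/10600 = -1.6986e-03; σ = Eε = 201000 · -1.6986e-03 = -341.4 MPa.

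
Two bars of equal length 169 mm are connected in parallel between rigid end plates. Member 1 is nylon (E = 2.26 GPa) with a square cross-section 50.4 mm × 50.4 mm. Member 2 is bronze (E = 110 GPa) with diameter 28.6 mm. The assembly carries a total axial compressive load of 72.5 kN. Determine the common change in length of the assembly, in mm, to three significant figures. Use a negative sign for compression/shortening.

-0.160 mm

A_1 = 2540 mm².
A_2 = 642.4 mm².
Equal strain + equilibrium ⇒ each member carries load in proportion to AE: A₁E₁ = 5741000 N, A₂E₂ = 70670000 N, ΣAE = 76410000 N.
δ = PL/ΣAE = -72500·169/76410000 = -0.1604 mm.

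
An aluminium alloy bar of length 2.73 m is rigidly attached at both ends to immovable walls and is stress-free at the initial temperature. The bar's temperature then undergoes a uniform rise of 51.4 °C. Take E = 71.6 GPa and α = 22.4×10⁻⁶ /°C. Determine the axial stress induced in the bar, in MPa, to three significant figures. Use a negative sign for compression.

-82.4 MPa

Free thermal expansion αLΔT = 22.4e-6 · 2730 · 51.4 = 3.143 mm.
The walls impose strain ε = −(3.143)/2730 = -1.1514e-03; σ = Eε = 71600 · -1.1514e-03 = -82.44 MPa.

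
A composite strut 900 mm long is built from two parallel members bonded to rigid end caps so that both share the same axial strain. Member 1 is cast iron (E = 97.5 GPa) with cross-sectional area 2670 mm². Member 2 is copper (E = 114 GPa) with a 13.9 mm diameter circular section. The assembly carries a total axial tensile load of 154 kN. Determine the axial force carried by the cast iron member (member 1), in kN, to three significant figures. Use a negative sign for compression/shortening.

A_2 = 151.7 mm².
Equal strain + equilibrium ⇒ each member carries load in proportion to AE: A₁E₁ = 260300000 N, A₂E₂ = 17300000 N, ΣAE = 277600000 N.
F₁ = P·A₁E₁/ΣAE = 154000·260300000/277600000 = 144400 N.

144 kN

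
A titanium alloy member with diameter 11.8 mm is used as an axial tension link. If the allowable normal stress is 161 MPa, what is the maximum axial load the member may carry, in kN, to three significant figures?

17.6 kN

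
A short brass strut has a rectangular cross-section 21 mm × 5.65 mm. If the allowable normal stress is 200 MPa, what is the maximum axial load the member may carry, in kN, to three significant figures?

A = 118.7 mm².
P_max = σ_allow · A = 200 · 118.7 = 23730 N = 23.73 kN.

23.7 kN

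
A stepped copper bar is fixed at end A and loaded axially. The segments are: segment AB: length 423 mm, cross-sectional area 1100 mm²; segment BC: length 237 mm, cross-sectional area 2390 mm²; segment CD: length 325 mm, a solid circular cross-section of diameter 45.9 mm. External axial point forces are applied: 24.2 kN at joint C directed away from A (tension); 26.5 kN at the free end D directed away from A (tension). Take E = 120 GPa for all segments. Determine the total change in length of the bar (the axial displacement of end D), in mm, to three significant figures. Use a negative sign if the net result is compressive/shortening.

0.248 mm

Internal axial forces (sectioning from the free end, tension +): N_CD = 26.5 kN, N_BC = 50.7 kN, N_AB = 50.7 kN.
A_CD = 1655 mm².
δ_AB = 50700·423/(1100·120000) = 0.1625 mm
δ_BC = 50700·237/(2390·120000) = 0.0419 mm
δ_CD = 26500·325/(1655·120000) = 0.04337 mm
δ = Σδ_i = 0.2477 mm.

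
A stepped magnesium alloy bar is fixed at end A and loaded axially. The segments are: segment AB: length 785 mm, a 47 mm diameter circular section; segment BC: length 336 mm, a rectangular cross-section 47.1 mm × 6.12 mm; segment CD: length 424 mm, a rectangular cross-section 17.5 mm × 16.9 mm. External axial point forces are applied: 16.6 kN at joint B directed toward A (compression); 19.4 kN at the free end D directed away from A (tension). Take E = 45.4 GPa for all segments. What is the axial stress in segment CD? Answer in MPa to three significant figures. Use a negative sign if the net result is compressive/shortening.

65.6 MPa

Internal axial forces (sectioning from the free end, tension +): N_CD = 19.4 kN, N_BC = 19.4 kN, N_AB = 2.8 kN.
A_CD = 295.8 mm².
σ_CD = N_CD/A_CD = 19400/295.8 = 65.6 MPa.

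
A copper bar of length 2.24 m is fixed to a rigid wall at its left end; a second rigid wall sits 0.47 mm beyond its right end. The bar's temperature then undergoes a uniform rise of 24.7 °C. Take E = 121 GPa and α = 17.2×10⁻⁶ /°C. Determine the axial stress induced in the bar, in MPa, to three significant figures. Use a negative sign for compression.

-26.0 MPa

Free thermal expansion αLΔT = 17.2e-6 · 2240 · 24.7 = 0.9516 mm.
The walls engage after the gap closes; constrained expansion = 0.9516 − 0.47 = 0.4816 mm.
The walls impose strain ε = −(0.4816)/2240 = -2.1502e-04; σ = Eε = 121000 · -2.1502e-04 = -26.02 MPa.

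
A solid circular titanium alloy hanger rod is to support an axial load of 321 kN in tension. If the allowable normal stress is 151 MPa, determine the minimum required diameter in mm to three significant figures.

52.0 mm

Required area A ≥ P/σ_allow = 321000/151 = 2126 mm².
For a solid circular section, d ≥ √(4A/π) = 52.03 mm.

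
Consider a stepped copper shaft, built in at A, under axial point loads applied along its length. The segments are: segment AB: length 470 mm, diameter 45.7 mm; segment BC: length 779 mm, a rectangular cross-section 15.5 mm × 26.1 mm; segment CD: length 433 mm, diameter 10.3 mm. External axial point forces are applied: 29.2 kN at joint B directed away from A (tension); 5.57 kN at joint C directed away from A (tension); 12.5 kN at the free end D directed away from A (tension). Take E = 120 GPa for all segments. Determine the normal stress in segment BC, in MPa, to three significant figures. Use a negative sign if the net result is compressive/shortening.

44.7 MPa

Internal axial forces (sectioning from the free end, tension +): N_CD = 12.5 kN, N_BC = 18.07 kN, N_AB = 47.27 kN.
A_BC = 404.6 mm².
σ_BC = N_BC/A_BC = 18070/404.6 = 44.67 MPa.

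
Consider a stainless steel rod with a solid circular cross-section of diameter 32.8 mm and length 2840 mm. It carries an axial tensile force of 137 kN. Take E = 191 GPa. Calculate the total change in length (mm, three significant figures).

2.41 mm

A = 845 mm².
δ_mech = NL/(AE) = 137000·2840/(845·191000) = 2.411 mm.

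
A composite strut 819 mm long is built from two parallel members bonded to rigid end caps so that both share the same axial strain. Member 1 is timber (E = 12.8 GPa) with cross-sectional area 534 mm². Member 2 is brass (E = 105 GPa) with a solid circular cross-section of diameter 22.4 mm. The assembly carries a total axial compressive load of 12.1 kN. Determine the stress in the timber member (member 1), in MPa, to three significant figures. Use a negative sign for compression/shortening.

A_2 = 394.1 mm².
Equal strain + equilibrium ⇒ each member carries load in proportion to AE: A₁E₁ = 6835000 N, A₂E₂ = 41380000 N, ΣAE = 48210000 N.
σ₁ = P·E₁/ΣAE = -12100·12800/48210000 = -3.212 MPa.

-3.21 MPa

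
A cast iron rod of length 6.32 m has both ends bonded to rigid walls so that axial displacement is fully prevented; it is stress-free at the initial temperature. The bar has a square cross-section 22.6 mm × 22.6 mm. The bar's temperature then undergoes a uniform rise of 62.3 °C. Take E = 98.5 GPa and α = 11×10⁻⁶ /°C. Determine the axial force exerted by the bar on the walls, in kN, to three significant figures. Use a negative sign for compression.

-34.5 kN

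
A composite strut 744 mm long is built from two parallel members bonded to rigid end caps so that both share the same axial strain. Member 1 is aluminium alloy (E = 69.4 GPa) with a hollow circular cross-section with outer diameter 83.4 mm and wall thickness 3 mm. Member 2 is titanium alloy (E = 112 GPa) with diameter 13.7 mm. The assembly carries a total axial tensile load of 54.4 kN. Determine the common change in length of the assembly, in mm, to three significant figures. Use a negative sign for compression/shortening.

A_1 = 757.8 mm².
A_2 = 147.4 mm².
Equal strain + equilibrium ⇒ each member carries load in proportion to AE: A₁E₁ = 52590000 N, A₂E₂ = 16510000 N, ΣAE = 69100000 N.
δ = PL/ΣAE = 54400·744/69100000 = 0.5857 mm.

0.586 mm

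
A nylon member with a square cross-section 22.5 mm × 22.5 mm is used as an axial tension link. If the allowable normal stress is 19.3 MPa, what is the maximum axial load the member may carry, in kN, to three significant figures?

A = 506.2 mm².
P_max = σ_allow · A = 19.3 · 506.2 = 9771 N = 9.771 kN.

9.77 kN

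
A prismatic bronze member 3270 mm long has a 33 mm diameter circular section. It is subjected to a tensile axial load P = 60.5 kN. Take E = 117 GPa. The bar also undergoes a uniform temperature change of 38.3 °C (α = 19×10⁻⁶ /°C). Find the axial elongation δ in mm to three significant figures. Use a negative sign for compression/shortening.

4.36 mm

A = 855.3 mm².
δ_mech = NL/(AE) = 60500·3270/(855.3·117000) = 1.977 mm.
δ_thermal = αLΔT = 19e-6·3270·38.3 = 2.38 mm.
δ = δ_mech + δ_thermal = 4.357 mm.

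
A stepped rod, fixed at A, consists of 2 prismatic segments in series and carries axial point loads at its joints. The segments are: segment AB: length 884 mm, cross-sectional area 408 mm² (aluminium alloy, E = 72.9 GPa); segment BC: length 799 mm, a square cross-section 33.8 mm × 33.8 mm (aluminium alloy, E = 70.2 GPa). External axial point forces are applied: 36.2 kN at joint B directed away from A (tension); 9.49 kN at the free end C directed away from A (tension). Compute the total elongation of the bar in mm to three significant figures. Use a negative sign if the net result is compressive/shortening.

1.45 mm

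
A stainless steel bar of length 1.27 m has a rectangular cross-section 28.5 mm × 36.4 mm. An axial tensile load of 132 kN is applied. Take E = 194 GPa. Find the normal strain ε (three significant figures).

A = 1037 mm².
σ = N/A = 127.2 MPa; ε = σ/E = 127.2/194000 = 6.559e-04.

6.56e-04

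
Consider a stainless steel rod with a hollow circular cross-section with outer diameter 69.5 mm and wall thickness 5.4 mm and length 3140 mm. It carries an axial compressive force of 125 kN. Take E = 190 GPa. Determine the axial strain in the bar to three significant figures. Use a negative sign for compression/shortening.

A = 1087 mm².
σ = N/A = -114.9 MPa; ε = σ/E = -114.9/190000 = -6.050e-04.

-6.05e-04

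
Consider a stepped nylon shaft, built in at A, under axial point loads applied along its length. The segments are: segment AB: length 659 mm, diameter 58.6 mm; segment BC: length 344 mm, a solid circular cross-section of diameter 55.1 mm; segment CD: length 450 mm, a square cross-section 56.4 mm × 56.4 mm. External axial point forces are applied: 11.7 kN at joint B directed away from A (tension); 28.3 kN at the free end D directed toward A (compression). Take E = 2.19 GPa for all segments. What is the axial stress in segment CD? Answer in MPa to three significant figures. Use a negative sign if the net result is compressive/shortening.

Internal axial forces (sectioning from the free end, tension +): N_CD = -28.3 kN, N_BC = -28.3 kN, N_AB = -16.6 kN.
A_CD = 3181 mm².
σ_CD = N_CD/A_CD = -28300/3181 = -8.897 MPa.

-8.90 MPa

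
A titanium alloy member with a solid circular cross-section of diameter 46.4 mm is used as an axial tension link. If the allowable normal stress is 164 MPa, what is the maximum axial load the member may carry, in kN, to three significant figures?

277 kN

A = 1691 mm².
P_max = σ_allow · A = 164 · 1691 = 277300 N = 277.3 kN.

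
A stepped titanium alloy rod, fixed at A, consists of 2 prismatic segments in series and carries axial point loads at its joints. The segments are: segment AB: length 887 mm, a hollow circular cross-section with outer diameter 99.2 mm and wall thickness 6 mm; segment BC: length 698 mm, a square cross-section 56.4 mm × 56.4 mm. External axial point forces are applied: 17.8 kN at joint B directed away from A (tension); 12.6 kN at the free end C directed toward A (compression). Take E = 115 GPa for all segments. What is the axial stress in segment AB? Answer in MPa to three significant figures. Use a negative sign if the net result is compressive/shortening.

2.96 MPa

Internal axial forces (sectioning from the free end, tension +): N_BC = -12.6 kN, N_AB = 5.2 kN.
A_AB = 1757 mm².
σ_AB = N_AB/A_AB = 5200/1757 = 2.96 MPa.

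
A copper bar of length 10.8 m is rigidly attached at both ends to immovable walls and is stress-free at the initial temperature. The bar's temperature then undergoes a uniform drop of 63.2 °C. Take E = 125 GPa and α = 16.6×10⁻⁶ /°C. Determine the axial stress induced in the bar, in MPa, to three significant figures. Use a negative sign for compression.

131 MPa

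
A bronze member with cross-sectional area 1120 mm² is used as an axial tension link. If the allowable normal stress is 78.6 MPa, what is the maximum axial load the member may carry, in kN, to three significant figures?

P_max = σ_allow · A = 78.6 · 1120 = 88030 N = 88.03 kN.

88.0 kN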